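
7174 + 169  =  7343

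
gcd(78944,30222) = 2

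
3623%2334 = 1289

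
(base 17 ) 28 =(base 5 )132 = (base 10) 42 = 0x2A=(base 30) 1c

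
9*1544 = 13896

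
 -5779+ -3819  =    -  9598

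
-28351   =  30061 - 58412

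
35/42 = 5/6 = 0.83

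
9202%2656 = 1234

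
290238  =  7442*39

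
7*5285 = 36995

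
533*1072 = 571376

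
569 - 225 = 344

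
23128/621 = 23128/621 = 37.24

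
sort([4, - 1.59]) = [ - 1.59,4] 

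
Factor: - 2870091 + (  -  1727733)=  - 4597824 =- 2^6*3^1*7^1*11^1*311^1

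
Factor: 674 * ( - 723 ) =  - 487302 =-2^1*3^1*241^1*337^1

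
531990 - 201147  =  330843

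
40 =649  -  609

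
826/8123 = 826/8123  =  0.10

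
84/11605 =84/11605 = 0.01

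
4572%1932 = 708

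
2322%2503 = 2322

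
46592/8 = 5824=5824.00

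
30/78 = 5/13 = 0.38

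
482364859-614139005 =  - 131774146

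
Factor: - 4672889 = - 13^1*113^1*3181^1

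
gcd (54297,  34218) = 9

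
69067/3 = 23022+1/3 = 23022.33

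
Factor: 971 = 971^1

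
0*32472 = 0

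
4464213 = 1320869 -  - 3143344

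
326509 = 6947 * 47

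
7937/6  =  7937/6 = 1322.83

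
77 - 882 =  - 805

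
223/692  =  223/692 = 0.32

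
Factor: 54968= 2^3*6871^1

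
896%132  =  104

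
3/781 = 3/781 = 0.00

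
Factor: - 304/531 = - 2^4*3^( - 2)*19^1*59^( - 1 ) 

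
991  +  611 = 1602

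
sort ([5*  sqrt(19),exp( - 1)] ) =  [ exp( - 1) , 5*sqrt(19 )] 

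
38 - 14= 24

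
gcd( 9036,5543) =1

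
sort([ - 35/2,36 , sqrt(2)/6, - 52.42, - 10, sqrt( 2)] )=[ - 52.42,-35/2, - 10, sqrt( 2 ) /6 , sqrt( 2),36 ]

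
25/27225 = 1/1089 = 0.00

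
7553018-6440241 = 1112777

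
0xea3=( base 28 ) 4LN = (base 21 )8A9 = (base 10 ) 3747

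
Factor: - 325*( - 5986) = 2^1*5^2 * 13^1*41^1 * 73^1 = 1945450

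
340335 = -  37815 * ( - 9)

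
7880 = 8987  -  1107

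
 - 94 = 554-648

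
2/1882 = 1/941 = 0.00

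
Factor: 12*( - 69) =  - 2^2*3^2*23^1 = -  828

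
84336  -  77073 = 7263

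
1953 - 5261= - 3308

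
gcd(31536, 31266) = 54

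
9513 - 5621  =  3892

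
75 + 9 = 84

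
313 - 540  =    -  227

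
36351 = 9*4039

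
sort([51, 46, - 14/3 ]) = [ - 14/3,46,51] 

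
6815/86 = 79+21/86 = 79.24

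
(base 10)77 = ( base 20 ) 3h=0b1001101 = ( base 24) 35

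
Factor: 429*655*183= 51422085 = 3^2 * 5^1* 11^1*13^1 * 61^1*131^1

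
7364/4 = 1841 = 1841.00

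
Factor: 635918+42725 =7^1* 67^1*1447^1 = 678643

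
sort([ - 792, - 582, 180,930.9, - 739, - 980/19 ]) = [ - 792 , - 739, - 582, - 980/19, 180,930.9 ]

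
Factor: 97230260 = 2^2*5^1*31^1 * 156823^1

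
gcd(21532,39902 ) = 2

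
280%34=8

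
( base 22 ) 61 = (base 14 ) 97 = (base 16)85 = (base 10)133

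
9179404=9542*962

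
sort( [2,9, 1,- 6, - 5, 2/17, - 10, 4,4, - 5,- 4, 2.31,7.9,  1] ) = [ - 10, - 6, - 5, - 5, - 4, 2/17, 1,  1,  2 , 2.31, 4, 4, 7.9,9 ]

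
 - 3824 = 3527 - 7351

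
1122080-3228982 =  - 2106902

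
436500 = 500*873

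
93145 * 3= 279435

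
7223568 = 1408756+5814812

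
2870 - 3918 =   -  1048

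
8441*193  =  1629113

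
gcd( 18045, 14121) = 9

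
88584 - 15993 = 72591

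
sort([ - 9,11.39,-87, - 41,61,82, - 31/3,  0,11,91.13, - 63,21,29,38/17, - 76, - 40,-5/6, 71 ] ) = [  -  87, - 76,-63, - 41,-40,-31/3, - 9, -5/6,0,38/17, 11, 11.39,21,29,61, 71,82,91.13]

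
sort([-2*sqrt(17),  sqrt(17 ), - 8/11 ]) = [ - 2*sqrt(17),  -  8/11,sqrt( 17 )]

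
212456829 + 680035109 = 892491938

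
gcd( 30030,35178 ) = 858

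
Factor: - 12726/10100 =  - 63/50 =- 2^( - 1)*3^2*5^(-2 )*7^1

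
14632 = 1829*8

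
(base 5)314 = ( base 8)124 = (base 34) 2G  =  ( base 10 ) 84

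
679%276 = 127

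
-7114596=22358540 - 29473136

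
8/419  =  8/419 = 0.02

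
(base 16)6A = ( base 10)106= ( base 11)97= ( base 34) 34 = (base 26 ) 42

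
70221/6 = 11703+1/2 = 11703.50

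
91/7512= 91/7512 = 0.01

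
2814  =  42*67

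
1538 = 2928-1390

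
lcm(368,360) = 16560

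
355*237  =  84135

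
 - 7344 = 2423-9767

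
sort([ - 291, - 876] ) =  [-876, - 291 ]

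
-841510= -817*1030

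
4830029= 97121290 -92291261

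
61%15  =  1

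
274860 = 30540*9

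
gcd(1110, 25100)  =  10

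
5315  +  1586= 6901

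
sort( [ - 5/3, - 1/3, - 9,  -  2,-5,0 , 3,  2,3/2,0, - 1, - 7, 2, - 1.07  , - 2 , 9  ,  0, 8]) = [- 9, - 7, - 5,  -  2, - 2, - 5/3,-1.07,  -  1,-1/3,0,  0,0, 3/2,2 , 2,3, 8,9]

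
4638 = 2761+1877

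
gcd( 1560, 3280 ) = 40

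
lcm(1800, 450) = 1800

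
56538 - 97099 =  - 40561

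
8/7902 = 4/3951=0.00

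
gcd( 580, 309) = 1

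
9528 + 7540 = 17068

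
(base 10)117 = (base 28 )45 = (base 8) 165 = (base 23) 52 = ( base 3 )11100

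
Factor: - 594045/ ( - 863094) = 198015/287698=2^( - 1)*3^1*5^1*19^ ( - 1 )  *  43^1*67^( - 1)*113^ ( - 1) * 307^1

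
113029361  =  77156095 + 35873266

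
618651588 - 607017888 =11633700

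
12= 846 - 834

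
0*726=0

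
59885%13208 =7053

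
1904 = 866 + 1038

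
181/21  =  181/21 = 8.62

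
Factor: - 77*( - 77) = 5929 = 7^2*11^2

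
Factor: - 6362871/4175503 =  - 3^1*2120957^1*4175503^(-1 )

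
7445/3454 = 7445/3454 = 2.16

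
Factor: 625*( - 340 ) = -212500 = - 2^2*5^5* 17^1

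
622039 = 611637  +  10402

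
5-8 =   -  3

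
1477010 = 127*11630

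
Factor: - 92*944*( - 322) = 27965056 = 2^7 * 7^1 * 23^2 * 59^1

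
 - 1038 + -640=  - 1678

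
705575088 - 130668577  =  574906511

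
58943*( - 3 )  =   -176829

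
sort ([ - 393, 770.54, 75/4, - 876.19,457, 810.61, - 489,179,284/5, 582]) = [ - 876.19, - 489, - 393, 75/4 , 284/5,179, 457,582,770.54,810.61 ]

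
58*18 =1044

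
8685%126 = 117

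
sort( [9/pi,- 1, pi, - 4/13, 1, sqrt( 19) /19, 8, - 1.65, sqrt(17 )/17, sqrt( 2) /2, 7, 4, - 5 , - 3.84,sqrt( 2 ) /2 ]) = [-5, - 3.84, - 1.65, - 1, - 4/13, sqrt( 19 )/19 , sqrt( 17 ) /17 , sqrt(2 ) /2,sqrt( 2 )/2 , 1, 9/pi, pi, 4 , 7, 8 ]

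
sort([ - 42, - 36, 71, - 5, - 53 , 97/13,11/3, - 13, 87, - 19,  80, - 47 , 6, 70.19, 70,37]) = [ - 53, - 47, - 42, - 36,-19, - 13, - 5,11/3, 6, 97/13, 37,70,  70.19, 71,  80, 87]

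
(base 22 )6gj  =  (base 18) a1h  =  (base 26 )4lp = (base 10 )3275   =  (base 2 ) 110011001011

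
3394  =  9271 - 5877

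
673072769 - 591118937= 81953832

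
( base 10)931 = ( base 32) T3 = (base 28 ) 157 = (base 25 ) 1C6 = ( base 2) 1110100011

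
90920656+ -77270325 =13650331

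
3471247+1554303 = 5025550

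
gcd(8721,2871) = 9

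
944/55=944/55=17.16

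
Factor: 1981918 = 2^1*29^1* 34171^1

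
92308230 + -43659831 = 48648399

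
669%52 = 45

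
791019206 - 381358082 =409661124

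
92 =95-3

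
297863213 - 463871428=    - 166008215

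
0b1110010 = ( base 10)114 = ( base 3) 11020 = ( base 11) A4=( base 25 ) 4E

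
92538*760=70328880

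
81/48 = 1 + 11/16 = 1.69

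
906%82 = 4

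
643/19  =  643/19=33.84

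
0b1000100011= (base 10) 547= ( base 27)K7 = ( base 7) 1411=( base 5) 4142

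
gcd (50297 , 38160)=53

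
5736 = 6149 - 413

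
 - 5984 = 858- 6842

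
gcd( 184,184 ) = 184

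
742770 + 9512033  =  10254803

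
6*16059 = 96354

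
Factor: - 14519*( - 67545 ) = 3^2*5^1* 19^1*79^1*14519^1 = 980685855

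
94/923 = 94/923 = 0.10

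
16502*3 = 49506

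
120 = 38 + 82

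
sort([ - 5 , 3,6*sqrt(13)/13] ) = [-5,6*sqrt(13) /13 , 3 ] 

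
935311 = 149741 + 785570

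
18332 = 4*4583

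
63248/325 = 194 + 198/325 = 194.61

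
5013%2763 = 2250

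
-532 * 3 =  - 1596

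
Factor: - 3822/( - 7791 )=26/53 = 2^1*13^1*53^ ( - 1 ) 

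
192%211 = 192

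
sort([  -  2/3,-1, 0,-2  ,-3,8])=[-3,  -  2, - 1, - 2/3,0 , 8]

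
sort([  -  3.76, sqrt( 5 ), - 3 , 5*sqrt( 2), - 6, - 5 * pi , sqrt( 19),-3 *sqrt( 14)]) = [ - 5*pi, - 3*sqrt( 14), - 6, - 3.76, - 3,sqrt( 5), sqrt( 19 ), 5*sqrt( 2)] 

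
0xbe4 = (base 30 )3BE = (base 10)3044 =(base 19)884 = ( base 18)972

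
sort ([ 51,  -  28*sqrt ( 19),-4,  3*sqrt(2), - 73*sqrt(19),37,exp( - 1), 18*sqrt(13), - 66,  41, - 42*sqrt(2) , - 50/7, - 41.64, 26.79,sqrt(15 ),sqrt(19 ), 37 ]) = [ - 73 * sqrt( 19),  -  28*sqrt (19), - 66, - 42*sqrt(2), - 41.64, - 50/7,-4, exp (-1),sqrt( 15 ), 3*sqrt (2),  sqrt( 19),  26.79,37,37,41, 51,18*sqrt(13 ) ] 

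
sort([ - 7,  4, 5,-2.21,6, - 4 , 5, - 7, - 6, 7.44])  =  [ - 7, - 7 , - 6,  -  4,-2.21,4, 5,5, 6, 7.44]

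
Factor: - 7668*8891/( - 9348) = 3^2*17^1*19^ (  -  1)*41^( - 1)*71^1*523^1=5681349/779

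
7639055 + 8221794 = 15860849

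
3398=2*1699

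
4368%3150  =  1218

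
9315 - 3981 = 5334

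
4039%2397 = 1642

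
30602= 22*1391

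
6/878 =3/439 = 0.01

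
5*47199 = 235995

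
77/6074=77/6074 = 0.01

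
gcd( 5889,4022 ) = 1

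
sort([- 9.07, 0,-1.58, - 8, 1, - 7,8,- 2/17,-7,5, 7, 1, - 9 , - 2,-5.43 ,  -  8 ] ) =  [ - 9.07, - 9,-8,  -  8, - 7, - 7,  -  5.43 ,  -  2, - 1.58,-2/17, 0,1,1  ,  5,7,8 ]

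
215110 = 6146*35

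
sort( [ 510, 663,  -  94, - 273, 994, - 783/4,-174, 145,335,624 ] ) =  [ - 273,-783/4, - 174, -94, 145, 335, 510 , 624,663, 994]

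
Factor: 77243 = 77243^1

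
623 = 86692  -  86069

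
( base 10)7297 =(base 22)F1F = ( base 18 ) 1497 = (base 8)16201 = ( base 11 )5534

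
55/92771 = 55/92771 = 0.00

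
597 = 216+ 381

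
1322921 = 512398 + 810523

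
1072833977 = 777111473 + 295722504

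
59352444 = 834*71166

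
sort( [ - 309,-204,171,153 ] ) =[-309,-204 , 153, 171 ] 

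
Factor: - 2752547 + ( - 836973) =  - 2^4*5^1*11^1*4079^1=- 3589520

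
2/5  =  2/5 = 0.40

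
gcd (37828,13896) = 772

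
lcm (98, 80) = 3920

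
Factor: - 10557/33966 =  - 23/74 = - 2^( - 1)*23^1*37^( - 1)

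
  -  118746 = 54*( - 2199) 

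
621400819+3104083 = 624504902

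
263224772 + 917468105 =1180692877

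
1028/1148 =257/287 = 0.90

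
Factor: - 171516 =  - 2^2*3^1 * 14293^1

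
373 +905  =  1278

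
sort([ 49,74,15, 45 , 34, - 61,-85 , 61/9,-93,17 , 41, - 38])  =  [ - 93,-85, - 61,-38,61/9, 15, 17,34, 41, 45,49,74] 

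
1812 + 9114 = 10926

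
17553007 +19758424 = 37311431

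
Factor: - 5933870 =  - 2^1*5^1 * 593387^1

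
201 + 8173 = 8374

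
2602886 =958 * 2717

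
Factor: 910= 2^1*5^1*7^1*13^1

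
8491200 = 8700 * 976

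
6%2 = 0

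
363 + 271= 634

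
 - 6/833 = -6/833 = - 0.01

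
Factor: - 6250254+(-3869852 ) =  - 10120106 = -2^1*5060053^1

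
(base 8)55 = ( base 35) 1a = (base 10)45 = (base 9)50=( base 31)1e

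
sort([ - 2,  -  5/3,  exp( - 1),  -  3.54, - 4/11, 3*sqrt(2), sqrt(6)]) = [ - 3.54, - 2,-5/3,  -  4/11,exp(-1 ),  sqrt ( 6 ), 3*sqrt (2)]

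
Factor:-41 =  - 41^1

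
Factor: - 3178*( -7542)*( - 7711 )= - 2^2*3^2 * 7^1 * 11^1*227^1*419^1* 701^1 = -184820918436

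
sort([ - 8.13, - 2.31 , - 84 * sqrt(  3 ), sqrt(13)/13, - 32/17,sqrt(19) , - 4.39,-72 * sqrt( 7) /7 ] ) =[ - 84*sqrt ( 3),-72*sqrt(7 ) /7, - 8.13,  -  4.39,-2.31,- 32/17, sqrt(13) /13,sqrt (19 )]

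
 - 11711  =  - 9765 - 1946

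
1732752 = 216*8022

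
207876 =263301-55425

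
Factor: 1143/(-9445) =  - 3^2*5^( - 1 )*127^1*1889^( - 1 )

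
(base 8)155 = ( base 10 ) 109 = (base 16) 6D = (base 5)414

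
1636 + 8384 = 10020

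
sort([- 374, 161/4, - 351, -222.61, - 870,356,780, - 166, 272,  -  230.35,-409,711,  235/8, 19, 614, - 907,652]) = [ - 907,  -  870, - 409, -374,-351, - 230.35,- 222.61,-166,19, 235/8,161/4,272,356, 614,652, 711,780]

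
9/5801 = 9/5801 = 0.00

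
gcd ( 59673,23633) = 1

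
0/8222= 0= 0.00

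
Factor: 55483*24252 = 1345573716 = 2^2*3^1 * 43^1*47^1*113^1*491^1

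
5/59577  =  5/59577  =  0.00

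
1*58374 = 58374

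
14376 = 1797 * 8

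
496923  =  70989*7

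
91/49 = 13/7 = 1.86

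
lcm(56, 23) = 1288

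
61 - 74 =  - 13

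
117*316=36972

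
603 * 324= 195372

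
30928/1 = 30928 = 30928.00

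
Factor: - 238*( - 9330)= 2220540 = 2^2*3^1*5^1*7^1*17^1*311^1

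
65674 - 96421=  - 30747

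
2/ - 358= - 1/179= -0.01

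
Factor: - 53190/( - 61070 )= 3^3*31^(-1 ) = 27/31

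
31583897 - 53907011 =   -  22323114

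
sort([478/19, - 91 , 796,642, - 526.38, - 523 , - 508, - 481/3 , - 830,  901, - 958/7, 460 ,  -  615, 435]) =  [ - 830,  -  615, - 526.38, - 523, - 508,-481/3, - 958/7, - 91, 478/19, 435 , 460,642, 796, 901 ] 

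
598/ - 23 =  - 26/1  =  - 26.00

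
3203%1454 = 295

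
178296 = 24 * 7429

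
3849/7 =3849/7= 549.86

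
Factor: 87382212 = 2^2*3^1*47^1 * 154933^1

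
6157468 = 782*7874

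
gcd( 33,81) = 3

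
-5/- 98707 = 5/98707 = 0.00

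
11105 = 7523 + 3582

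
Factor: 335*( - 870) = - 291450 = - 2^1*3^1*5^2*29^1*67^1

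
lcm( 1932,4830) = 9660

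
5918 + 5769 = 11687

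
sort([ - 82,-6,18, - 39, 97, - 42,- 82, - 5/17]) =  [ - 82, - 82, - 42, - 39,-6, - 5/17, 18, 97 ] 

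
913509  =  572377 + 341132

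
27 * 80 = 2160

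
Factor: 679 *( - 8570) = - 2^1*5^1 * 7^1*97^1*857^1 = - 5819030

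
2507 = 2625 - 118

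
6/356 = 3/178 = 0.02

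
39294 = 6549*6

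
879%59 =53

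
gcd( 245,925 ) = 5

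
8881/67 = 132 + 37/67 = 132.55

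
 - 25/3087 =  - 1  +  3062/3087=- 0.01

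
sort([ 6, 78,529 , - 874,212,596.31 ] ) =[ - 874,6, 78,212 , 529, 596.31 ] 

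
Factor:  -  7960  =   - 2^3*5^1*  199^1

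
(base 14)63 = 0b1010111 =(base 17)52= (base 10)87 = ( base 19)4B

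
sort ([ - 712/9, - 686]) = [ - 686, - 712/9 ] 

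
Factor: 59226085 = 5^1 * 37^1 * 320141^1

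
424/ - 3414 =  - 212/1707 = - 0.12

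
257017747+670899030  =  927916777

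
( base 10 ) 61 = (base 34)1r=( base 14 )45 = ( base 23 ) 2f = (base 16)3d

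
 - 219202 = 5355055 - 5574257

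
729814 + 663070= 1392884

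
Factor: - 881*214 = -2^1*107^1*881^1 = - 188534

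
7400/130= 740/13=56.92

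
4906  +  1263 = 6169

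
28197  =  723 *39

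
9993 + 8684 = 18677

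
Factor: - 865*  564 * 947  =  -2^2*3^1*5^1*47^1*173^1 * 947^1= - 462003420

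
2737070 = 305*8974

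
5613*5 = 28065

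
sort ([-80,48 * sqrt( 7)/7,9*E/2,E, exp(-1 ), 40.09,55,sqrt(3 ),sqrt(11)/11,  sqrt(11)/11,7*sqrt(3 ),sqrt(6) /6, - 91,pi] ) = [- 91, - 80,sqrt(11 )/11,sqrt(11) /11 , exp( - 1 ),  sqrt(6 ) /6 , sqrt( 3), E,  pi,7*sqrt(3 ),9*E/2,48*sqrt( 7)/7,40.09,55]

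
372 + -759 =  - 387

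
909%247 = 168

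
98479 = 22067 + 76412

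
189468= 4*47367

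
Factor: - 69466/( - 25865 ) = 2^1*5^( - 1)*7^(-1)*47^1 =94/35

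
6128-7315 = - 1187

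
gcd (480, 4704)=96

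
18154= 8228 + 9926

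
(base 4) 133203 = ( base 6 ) 13203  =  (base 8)3743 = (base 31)234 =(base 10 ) 2019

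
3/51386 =3/51386 = 0.00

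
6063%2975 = 113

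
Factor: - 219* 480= - 2^5*3^2*5^1*73^1 = - 105120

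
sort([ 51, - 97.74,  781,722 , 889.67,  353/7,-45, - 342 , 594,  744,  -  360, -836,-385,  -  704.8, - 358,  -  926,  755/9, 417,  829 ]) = [ - 926, - 836,-704.8,- 385 ,-360, - 358,  -  342 ,  -  97.74, - 45,  353/7, 51 , 755/9, 417, 594, 722,  744,781, 829, 889.67]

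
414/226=1 + 94/113= 1.83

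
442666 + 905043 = 1347709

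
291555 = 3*97185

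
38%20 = 18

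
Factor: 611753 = 611753^1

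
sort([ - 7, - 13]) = [ - 13,  -  7]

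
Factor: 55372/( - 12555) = -2^2 * 3^( - 4 )*5^(-1)*31^(-1)*109^1*127^1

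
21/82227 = 7/27409 = 0.00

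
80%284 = 80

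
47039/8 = 47039/8 = 5879.88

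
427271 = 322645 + 104626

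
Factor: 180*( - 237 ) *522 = - 22268520 = - 2^3*3^5*5^1*29^1  *  79^1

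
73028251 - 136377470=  - 63349219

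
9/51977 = 9/51977 = 0.00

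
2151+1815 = 3966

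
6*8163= 48978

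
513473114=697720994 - 184247880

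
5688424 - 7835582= - 2147158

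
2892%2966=2892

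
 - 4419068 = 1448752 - 5867820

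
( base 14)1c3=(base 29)cj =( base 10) 367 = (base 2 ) 101101111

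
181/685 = 181/685  =  0.26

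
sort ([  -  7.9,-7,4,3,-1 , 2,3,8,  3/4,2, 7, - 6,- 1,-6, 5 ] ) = [-7.9,-7, - 6,-6,-1,-1,3/4,  2 , 2 , 3,3  ,  4,5,  7,8 ]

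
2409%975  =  459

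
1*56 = 56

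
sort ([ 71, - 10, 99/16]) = [ - 10,99/16, 71]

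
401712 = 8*50214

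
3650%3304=346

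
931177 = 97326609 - 96395432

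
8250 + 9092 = 17342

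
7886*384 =3028224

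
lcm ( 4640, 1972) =78880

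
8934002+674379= 9608381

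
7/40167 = 7/40167 = 0.00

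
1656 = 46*36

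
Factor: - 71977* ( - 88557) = 3^1*7^1*167^1*431^1*4217^1=6374067189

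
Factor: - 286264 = -2^3*11^1*3253^1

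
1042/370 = 2  +  151/185  =  2.82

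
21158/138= 153+22/69 = 153.32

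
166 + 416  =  582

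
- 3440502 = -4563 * 754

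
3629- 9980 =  - 6351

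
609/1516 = 609/1516 = 0.40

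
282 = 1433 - 1151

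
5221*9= 46989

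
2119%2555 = 2119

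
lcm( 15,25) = 75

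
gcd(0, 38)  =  38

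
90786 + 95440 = 186226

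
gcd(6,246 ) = 6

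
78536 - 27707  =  50829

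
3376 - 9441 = -6065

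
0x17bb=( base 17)1406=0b1011110111011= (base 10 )6075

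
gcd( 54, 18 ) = 18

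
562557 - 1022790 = - 460233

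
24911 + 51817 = 76728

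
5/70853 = 5/70853 = 0.00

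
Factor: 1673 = 7^1*239^1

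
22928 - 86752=-63824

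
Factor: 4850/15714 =25/81 = 3^( - 4 )*5^2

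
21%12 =9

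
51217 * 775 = 39693175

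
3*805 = 2415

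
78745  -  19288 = 59457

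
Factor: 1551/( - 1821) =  - 11^1*47^1*607^(  -  1 )= - 517/607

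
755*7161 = 5406555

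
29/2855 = 29/2855 = 0.01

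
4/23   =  4/23=0.17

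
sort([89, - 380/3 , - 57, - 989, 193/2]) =[ -989,  -  380/3, -57, 89, 193/2 ]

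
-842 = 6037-6879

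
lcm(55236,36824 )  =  110472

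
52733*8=421864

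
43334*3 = 130002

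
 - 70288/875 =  -70288/875=- 80.33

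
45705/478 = 95 + 295/478 = 95.62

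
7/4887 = 7/4887 = 0.00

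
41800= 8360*5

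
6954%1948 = 1110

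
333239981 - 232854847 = 100385134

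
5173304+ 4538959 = 9712263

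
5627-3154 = 2473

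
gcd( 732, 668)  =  4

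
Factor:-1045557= - 3^2 * 23^1 * 5051^1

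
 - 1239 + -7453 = -8692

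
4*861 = 3444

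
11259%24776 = 11259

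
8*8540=68320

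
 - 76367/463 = -165 + 28/463 = - 164.94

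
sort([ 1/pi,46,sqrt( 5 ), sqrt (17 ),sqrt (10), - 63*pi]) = [  -  63*pi,1/pi, sqrt( 5 ),sqrt( 10),sqrt(17),46]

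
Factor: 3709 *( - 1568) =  - 2^5*7^2*3709^1 = - 5815712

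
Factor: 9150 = 2^1*3^1*5^2* 61^1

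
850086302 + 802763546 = 1652849848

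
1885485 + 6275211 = 8160696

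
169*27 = 4563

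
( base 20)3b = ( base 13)56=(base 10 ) 71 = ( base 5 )241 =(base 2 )1000111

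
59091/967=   59091/967 = 61.11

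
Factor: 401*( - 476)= - 190876 = - 2^2*7^1 * 17^1*401^1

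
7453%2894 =1665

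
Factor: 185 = 5^1 *37^1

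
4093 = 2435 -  - 1658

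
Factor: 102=2^1*3^1*17^1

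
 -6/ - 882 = 1/147 = 0.01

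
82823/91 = 910 + 1/7=910.14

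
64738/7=64738/7= 9248.29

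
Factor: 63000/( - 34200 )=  - 35/19 = -  5^1*7^1*19^ ( - 1)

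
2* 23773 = 47546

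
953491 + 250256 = 1203747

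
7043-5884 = 1159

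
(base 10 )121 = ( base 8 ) 171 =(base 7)232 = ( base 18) 6D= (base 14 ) 89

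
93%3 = 0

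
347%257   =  90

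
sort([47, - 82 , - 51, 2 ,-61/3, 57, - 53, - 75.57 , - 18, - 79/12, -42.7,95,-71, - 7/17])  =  [ - 82,  -  75.57, - 71, - 53, - 51, - 42.7,- 61/3,-18, - 79/12, - 7/17, 2,47,57,95]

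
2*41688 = 83376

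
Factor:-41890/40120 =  - 2^( -2 )*17^( - 1) *71^1=-71/68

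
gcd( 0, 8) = 8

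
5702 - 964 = 4738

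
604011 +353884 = 957895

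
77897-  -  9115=87012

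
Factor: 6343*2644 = 2^2 * 661^1*6343^1=16770892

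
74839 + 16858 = 91697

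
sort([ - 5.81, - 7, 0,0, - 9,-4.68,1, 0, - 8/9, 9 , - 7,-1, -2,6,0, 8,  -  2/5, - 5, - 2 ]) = [ - 9,- 7 ,-7, - 5.81,-5, - 4.68,-2, - 2,  -  1,-8/9,-2/5,0,0 , 0, 0,  1,6, 8 , 9] 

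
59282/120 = 494 + 1/60  =  494.02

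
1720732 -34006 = 1686726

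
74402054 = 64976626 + 9425428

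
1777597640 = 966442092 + 811155548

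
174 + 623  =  797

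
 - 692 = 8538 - 9230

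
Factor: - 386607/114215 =  -  897/265 = - 3^1*5^( - 1 ) * 13^1 * 23^1 * 53^( - 1 ) 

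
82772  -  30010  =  52762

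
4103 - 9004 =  -4901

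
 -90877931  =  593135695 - 684013626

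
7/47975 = 7/47975 = 0.00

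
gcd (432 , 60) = 12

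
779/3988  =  779/3988  =  0.20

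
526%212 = 102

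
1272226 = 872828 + 399398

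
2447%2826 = 2447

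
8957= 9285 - 328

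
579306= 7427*78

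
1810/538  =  3+98/269   =  3.36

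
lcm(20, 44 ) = 220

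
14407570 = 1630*8839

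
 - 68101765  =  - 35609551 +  -32492214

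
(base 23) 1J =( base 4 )222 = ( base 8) 52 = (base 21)20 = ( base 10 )42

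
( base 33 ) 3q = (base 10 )125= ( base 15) 85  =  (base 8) 175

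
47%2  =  1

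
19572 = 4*4893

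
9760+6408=16168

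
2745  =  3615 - 870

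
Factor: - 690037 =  - 690037^1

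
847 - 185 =662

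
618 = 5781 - 5163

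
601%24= 1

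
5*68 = 340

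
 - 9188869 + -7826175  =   - 17015044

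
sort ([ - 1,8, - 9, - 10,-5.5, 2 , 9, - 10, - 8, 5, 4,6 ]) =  [ - 10, - 10, - 9, - 8, - 5.5, - 1,2, 4, 5, 6, 8,  9 ] 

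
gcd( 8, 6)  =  2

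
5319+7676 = 12995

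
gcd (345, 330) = 15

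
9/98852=9/98852 = 0.00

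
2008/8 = 251 = 251.00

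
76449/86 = 888 + 81/86 = 888.94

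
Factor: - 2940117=-3^1 * 19^1 *51581^1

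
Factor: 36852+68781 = 105633= 3^2 * 11^2 * 97^1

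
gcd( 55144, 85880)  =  904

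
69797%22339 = 2780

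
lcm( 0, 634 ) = 0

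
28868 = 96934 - 68066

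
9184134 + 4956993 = 14141127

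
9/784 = 9/784=0.01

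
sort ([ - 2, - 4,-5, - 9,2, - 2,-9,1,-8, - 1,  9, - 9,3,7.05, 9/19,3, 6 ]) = [-9, - 9, - 9, - 8, - 5, - 4, - 2,  -  2, - 1,9/19,1,2,3,3,  6,7.05,9]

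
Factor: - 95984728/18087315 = - 2^3 * 3^( - 1 )*5^( - 1 )*7^2*23^(-1 )*103^( - 1 ) * 509^ ( - 1)*244859^1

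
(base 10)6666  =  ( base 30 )7C6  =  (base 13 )305A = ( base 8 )15012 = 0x1a0a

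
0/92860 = 0 = 0.00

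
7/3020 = 7/3020 = 0.00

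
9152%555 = 272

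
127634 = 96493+31141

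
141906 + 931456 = 1073362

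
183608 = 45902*4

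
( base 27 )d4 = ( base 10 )355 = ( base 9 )434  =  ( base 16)163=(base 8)543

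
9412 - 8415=997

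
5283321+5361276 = 10644597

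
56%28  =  0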